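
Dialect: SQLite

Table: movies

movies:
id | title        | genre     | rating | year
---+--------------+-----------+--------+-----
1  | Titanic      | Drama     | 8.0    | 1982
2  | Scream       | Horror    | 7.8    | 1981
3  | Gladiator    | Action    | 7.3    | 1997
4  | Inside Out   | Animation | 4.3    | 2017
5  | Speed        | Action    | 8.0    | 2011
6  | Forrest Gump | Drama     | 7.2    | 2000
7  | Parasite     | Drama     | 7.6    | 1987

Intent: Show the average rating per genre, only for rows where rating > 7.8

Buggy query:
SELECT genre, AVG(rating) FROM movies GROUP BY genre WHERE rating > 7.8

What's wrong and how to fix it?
Bug: WHERE cannot follow GROUP BY

Fix: Move the WHERE clause before GROUP BY

Corrected query:
SELECT genre, AVG(rating) FROM movies WHERE rating > 7.8 GROUP BY genre

Result:
genre  | AVG(rating)
-------+------------
Action | 8          
Drama  | 8          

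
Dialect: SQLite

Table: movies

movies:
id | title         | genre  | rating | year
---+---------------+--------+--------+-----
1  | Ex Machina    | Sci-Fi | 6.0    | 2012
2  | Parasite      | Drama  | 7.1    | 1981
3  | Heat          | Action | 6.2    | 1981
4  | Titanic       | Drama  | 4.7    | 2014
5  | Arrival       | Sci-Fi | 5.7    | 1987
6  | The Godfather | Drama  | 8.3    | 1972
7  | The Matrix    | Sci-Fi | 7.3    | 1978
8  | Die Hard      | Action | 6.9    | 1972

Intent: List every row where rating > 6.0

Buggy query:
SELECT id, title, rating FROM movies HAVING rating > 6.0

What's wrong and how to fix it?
Bug: HAVING filters the output of aggregation, but this query has no GROUP BY and no aggregate functions, so SQLite rejects it (HAVING clause on a non-aggregate query); the condition here is per row

Fix: Use WHERE for row-level filtering

Corrected query:
SELECT id, title, rating FROM movies WHERE rating > 6.0

Result:
id | title         | rating
---+---------------+-------
2  | Parasite      | 7.1   
3  | Heat          | 6.2   
6  | The Godfather | 8.3   
7  | The Matrix    | 7.3   
8  | Die Hard      | 6.9   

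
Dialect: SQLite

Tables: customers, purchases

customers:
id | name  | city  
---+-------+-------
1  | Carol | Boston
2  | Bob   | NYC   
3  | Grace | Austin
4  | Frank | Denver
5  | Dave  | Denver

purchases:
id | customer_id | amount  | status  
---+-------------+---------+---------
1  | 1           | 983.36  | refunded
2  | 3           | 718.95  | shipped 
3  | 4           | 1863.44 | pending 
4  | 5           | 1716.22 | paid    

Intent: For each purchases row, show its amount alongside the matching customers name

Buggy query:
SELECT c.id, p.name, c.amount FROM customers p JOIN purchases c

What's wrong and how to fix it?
Bug: Missing join condition: each purchases row is matched to all customers rows instead of just its own

Fix: Specify the join condition linking the foreign key to the parent id

Corrected query:
SELECT c.id, p.name, c.amount FROM customers p JOIN purchases c ON c.customer_id = p.id

Result:
id | name  | amount 
---+-------+--------
1  | Carol | 983.36 
2  | Grace | 718.95 
3  | Frank | 1863.44
4  | Dave  | 1716.22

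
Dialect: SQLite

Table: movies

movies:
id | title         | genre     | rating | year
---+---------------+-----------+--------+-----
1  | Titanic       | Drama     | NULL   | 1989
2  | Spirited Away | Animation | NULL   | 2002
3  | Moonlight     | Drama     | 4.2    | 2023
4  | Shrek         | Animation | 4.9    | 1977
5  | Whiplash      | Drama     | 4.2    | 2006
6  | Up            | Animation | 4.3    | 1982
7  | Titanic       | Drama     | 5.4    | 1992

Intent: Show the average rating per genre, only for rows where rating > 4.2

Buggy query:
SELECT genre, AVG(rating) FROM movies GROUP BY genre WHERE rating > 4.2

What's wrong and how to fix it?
Bug: Row-level WHERE must come before GROUP BY in the clause order

Fix: Place WHERE between FROM and GROUP BY

Corrected query:
SELECT genre, AVG(rating) FROM movies WHERE rating > 4.2 GROUP BY genre

Result:
genre     | AVG(rating)
----------+------------
Animation | 4.6        
Drama     | 5.4        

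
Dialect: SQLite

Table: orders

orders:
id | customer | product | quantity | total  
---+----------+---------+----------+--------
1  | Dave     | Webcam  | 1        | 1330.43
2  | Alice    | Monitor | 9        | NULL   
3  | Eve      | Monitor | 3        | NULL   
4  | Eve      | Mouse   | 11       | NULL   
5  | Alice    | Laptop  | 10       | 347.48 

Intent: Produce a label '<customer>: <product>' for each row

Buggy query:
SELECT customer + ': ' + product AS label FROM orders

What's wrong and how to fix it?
Bug: '+' is numeric addition; on text columns SQLite converts them to 0 instead of concatenating

Fix: Use the || operator for string concatenation

Corrected query:
SELECT customer || ': ' || product AS label FROM orders

Result:
label         
--------------
Dave: Webcam  
Alice: Monitor
Eve: Monitor  
Eve: Mouse    
Alice: Laptop 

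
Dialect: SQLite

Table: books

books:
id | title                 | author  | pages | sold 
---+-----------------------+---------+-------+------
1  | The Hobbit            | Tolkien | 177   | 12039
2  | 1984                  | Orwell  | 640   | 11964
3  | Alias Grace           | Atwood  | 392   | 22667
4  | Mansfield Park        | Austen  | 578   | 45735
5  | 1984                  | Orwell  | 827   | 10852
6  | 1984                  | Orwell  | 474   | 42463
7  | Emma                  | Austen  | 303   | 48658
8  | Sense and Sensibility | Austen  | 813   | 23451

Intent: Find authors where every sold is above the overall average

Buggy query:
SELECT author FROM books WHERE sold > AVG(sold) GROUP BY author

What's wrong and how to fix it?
Bug: AVG() is an aggregate; it can't sit directly in WHERE

Fix: Compute the overall average in a scalar subquery and compare each group's MIN against it in HAVING

Corrected query:
SELECT author FROM books GROUP BY author HAVING MIN(sold) > (SELECT AVG(sold) FROM books)

Result:
(no rows)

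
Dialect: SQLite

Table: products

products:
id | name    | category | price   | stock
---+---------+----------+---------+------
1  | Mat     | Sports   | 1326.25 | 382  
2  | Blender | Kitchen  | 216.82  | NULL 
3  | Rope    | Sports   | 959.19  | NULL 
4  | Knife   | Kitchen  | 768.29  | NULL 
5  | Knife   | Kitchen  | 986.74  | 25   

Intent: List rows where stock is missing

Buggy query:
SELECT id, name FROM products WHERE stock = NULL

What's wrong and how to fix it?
Bug: '= NULL' is always unknown in SQL three-valued logic, so no rows match

Fix: Replace '= NULL' with 'IS NULL'

Corrected query:
SELECT id, name FROM products WHERE stock IS NULL

Result:
id | name   
---+--------
2  | Blender
3  | Rope   
4  | Knife  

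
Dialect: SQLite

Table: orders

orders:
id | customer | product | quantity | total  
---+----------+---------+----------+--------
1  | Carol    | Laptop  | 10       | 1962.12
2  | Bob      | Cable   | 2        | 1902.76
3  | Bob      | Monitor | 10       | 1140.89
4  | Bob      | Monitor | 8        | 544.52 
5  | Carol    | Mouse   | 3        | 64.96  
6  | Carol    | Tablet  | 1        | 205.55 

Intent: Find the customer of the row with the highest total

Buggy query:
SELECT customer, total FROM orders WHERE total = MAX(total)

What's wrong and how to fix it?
Bug: MAX(total) is an aggregate and cannot be used directly in WHERE

Fix: Wrap MAX in a scalar subquery so WHERE compares against a single value

Corrected query:
SELECT customer, total FROM orders WHERE total = (SELECT MAX(total) FROM orders)

Result:
customer | total  
---------+--------
Carol    | 1962.12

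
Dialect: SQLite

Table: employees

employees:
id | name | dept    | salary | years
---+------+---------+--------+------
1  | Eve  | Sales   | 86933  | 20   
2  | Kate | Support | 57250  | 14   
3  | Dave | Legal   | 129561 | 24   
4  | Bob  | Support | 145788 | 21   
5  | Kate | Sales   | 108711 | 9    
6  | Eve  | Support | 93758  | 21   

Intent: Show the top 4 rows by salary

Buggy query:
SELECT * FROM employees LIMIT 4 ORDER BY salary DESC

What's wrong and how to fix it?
Bug: ORDER BY cannot follow LIMIT; LIMIT is the final clause

Fix: Swap the clauses: ORDER BY first, then LIMIT

Corrected query:
SELECT * FROM employees ORDER BY salary DESC LIMIT 4

Result:
id | name | dept    | salary | years
---+------+---------+--------+------
4  | Bob  | Support | 145788 | 21   
3  | Dave | Legal   | 129561 | 24   
5  | Kate | Sales   | 108711 | 9    
6  | Eve  | Support | 93758  | 21   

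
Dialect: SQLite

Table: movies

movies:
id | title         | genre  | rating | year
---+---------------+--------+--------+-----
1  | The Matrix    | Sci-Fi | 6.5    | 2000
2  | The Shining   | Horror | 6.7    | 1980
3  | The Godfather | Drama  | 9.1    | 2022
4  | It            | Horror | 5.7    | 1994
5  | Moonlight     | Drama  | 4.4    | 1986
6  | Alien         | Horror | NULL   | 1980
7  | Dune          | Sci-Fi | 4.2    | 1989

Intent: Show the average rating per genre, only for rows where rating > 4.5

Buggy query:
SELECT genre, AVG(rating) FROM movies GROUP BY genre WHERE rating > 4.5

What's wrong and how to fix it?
Bug: WHERE cannot follow GROUP BY

Fix: Move the WHERE clause before GROUP BY

Corrected query:
SELECT genre, AVG(rating) FROM movies WHERE rating > 4.5 GROUP BY genre

Result:
genre  | AVG(rating)
-------+------------
Drama  | 9.1        
Horror | 6.2        
Sci-Fi | 6.5        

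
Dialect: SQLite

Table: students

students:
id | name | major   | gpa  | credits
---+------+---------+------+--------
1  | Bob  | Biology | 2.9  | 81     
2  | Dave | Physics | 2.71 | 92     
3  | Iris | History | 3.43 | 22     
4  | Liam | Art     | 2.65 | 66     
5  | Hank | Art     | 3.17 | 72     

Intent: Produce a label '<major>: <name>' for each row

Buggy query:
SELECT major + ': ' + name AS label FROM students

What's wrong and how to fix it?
Bug: SQLite uses || for string concatenation; + coerces text to numbers (yielding 0)

Fix: Use the || operator for string concatenation

Corrected query:
SELECT major || ': ' || name AS label FROM students

Result:
label        
-------------
Biology: Bob 
Physics: Dave
History: Iris
Art: Liam    
Art: Hank    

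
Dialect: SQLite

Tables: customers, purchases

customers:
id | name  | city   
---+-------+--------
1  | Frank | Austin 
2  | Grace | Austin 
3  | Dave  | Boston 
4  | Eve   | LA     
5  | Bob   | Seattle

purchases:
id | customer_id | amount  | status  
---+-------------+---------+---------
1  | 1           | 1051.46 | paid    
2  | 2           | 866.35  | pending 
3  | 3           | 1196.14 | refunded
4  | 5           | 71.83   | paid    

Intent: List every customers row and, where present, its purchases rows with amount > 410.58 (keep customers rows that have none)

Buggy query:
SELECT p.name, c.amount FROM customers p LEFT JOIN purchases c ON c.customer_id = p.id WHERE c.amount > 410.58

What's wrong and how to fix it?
Bug: A WHERE condition on the right-hand table after LEFT JOIN drops unmatched parents

Fix: Move the right-table condition into the ON clause so unmatched parents are kept

Corrected query:
SELECT p.name, c.amount FROM customers p LEFT JOIN purchases c ON c.customer_id = p.id AND c.amount > 410.58

Result:
name  | amount 
------+--------
Frank | 1051.46
Grace | 866.35 
Dave  | 1196.14
Eve   | NULL   
Bob   | NULL   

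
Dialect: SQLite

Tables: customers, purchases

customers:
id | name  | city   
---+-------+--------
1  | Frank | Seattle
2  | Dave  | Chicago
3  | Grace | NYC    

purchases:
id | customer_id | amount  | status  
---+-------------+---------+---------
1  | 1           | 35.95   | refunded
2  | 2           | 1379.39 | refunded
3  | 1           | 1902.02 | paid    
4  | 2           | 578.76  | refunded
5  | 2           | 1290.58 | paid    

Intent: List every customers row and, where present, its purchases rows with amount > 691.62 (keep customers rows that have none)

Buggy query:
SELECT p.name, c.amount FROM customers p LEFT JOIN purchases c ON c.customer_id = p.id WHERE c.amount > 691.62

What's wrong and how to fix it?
Bug: Filtering c.amount in WHERE discards the NULL rows produced by LEFT JOIN, turning it into an inner join

Fix: Move the right-table condition into the ON clause so unmatched parents are kept

Corrected query:
SELECT p.name, c.amount FROM customers p LEFT JOIN purchases c ON c.customer_id = p.id AND c.amount > 691.62

Result:
name  | amount 
------+--------
Frank | 1902.02
Dave  | 1290.58
Dave  | 1379.39
Grace | NULL   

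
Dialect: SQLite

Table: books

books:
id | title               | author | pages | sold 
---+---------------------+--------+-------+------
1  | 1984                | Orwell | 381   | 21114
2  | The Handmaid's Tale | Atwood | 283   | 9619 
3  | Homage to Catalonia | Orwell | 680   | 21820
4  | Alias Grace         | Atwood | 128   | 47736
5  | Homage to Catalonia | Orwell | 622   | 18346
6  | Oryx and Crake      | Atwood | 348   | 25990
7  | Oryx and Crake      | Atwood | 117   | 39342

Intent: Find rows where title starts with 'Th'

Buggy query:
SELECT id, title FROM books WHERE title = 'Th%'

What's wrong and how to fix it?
Bug: '=' compares the literal string including the % character; pattern matching needs LIKE

Fix: Replace '=' with LIKE so 'Th%' is treated as a pattern

Corrected query:
SELECT id, title FROM books WHERE title LIKE 'Th%'

Result:
id | title              
---+--------------------
2  | The Handmaid's Tale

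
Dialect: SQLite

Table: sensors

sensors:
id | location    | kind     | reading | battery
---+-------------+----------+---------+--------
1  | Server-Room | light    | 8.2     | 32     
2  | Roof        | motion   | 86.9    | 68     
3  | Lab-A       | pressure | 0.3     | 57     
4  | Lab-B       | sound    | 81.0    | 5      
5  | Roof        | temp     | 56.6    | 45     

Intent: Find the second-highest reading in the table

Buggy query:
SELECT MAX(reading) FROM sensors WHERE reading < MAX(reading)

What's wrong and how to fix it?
Bug: The inner MAX is an aggregate inside WHERE, which is not allowed

Fix: Compute the overall MAX in a subquery, then take MAX of rows below it

Corrected query:
SELECT MAX(reading) FROM sensors WHERE reading < (SELECT MAX(reading) FROM sensors)

Result:
MAX(reading)
------------
81          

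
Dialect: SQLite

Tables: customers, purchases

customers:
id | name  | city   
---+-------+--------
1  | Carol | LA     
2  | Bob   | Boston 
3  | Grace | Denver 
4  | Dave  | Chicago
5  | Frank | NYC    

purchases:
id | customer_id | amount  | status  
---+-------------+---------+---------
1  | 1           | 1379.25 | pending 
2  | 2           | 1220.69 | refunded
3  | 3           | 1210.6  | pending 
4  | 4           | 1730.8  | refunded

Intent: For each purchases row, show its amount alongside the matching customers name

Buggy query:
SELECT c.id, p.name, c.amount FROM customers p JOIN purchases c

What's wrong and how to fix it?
Bug: Missing join condition: each purchases row is matched to all customers rows instead of just its own

Fix: Specify the join condition linking the foreign key to the parent id

Corrected query:
SELECT c.id, p.name, c.amount FROM customers p JOIN purchases c ON c.customer_id = p.id

Result:
id | name  | amount 
---+-------+--------
1  | Carol | 1379.25
2  | Bob   | 1220.69
3  | Grace | 1210.6 
4  | Dave  | 1730.8 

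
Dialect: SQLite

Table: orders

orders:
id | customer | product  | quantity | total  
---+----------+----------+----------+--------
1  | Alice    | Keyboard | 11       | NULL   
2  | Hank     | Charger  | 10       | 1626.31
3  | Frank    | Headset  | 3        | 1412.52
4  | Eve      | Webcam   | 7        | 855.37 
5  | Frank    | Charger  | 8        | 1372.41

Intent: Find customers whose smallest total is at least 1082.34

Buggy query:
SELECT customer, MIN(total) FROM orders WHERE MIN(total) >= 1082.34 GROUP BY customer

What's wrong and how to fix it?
Bug: Aggregates like MIN are computed per group after WHERE runs

Fix: Replace WHERE with HAVING after the GROUP BY

Corrected query:
SELECT customer, MIN(total) FROM orders GROUP BY customer HAVING MIN(total) >= 1082.34

Result:
customer | MIN(total)
---------+-----------
Frank    | 1372.41   
Hank     | 1626.31   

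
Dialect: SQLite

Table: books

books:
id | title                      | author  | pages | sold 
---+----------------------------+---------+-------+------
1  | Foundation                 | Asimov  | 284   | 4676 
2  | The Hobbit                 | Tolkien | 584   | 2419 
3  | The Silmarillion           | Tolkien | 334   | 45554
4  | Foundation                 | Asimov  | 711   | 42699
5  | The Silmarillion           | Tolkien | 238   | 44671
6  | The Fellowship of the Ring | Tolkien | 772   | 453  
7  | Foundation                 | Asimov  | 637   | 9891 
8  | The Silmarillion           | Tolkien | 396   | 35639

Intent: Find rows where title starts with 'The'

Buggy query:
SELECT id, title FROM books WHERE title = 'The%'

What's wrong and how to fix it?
Bug: Wildcards only work with LIKE; '=' treats '%' as a literal character

Fix: Replace '=' with LIKE so 'The%' is treated as a pattern

Corrected query:
SELECT id, title FROM books WHERE title LIKE 'The%'

Result:
id | title                     
---+---------------------------
2  | The Hobbit                
3  | The Silmarillion          
5  | The Silmarillion          
6  | The Fellowship of the Ring
8  | The Silmarillion          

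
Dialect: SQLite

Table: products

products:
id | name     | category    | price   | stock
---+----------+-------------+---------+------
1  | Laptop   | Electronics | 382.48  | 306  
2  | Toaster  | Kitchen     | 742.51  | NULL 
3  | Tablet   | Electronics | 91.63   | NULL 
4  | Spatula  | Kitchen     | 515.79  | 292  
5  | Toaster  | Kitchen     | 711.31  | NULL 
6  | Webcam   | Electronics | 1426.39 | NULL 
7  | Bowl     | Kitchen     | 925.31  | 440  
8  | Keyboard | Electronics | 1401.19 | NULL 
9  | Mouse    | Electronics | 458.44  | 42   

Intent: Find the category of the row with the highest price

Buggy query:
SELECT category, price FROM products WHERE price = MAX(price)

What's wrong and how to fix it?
Bug: WHERE is evaluated per row; an aggregate over the whole table isn't defined there

Fix: Wrap MAX in a scalar subquery so WHERE compares against a single value

Corrected query:
SELECT category, price FROM products WHERE price = (SELECT MAX(price) FROM products)

Result:
category    | price  
------------+--------
Electronics | 1426.39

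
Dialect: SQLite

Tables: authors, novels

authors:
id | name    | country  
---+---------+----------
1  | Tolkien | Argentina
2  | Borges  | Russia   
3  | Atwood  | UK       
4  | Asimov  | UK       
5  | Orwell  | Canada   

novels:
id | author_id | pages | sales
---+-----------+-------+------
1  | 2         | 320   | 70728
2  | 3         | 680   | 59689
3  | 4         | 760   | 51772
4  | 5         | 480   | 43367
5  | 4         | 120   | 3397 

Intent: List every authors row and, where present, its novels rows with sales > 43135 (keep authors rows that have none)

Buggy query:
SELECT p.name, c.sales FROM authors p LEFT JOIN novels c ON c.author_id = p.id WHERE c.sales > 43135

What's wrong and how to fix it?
Bug: Filtering c.sales in WHERE discards the NULL rows produced by LEFT JOIN, turning it into an inner join

Fix: Put 'c.sales > 43135' in the JOIN's ON clause instead of WHERE

Corrected query:
SELECT p.name, c.sales FROM authors p LEFT JOIN novels c ON c.author_id = p.id AND c.sales > 43135

Result:
name    | sales
--------+------
Tolkien | NULL 
Borges  | 70728
Atwood  | 59689
Asimov  | 51772
Orwell  | 43367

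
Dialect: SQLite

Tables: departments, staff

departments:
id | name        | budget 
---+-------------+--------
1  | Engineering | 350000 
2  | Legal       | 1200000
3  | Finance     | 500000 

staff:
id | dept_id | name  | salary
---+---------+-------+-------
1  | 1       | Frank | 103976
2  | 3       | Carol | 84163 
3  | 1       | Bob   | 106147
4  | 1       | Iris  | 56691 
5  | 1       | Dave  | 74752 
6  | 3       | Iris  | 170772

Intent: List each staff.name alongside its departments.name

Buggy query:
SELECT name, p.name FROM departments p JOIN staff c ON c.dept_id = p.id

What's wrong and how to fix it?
Bug: 'name' exists in both joined tables, so the database can't tell which one is meant

Fix: Qualify the column with its table alias (c.name)

Corrected query:
SELECT c.name, p.name FROM departments p JOIN staff c ON c.dept_id = p.id

Result:
name  | name       
------+------------
Frank | Engineering
Carol | Finance    
Bob   | Engineering
Iris  | Engineering
Dave  | Engineering
Iris  | Finance    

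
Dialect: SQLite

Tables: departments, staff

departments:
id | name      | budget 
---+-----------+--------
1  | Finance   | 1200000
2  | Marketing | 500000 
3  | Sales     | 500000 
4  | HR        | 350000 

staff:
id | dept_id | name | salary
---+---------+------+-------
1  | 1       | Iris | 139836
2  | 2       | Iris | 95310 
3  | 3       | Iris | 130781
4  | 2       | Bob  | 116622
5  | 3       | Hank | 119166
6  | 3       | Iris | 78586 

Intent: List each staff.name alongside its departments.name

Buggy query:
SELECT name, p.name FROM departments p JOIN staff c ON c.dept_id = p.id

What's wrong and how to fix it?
Bug: 'name' exists in both joined tables, so the database can't tell which one is meant

Fix: Qualify the column with its table alias (c.name)

Corrected query:
SELECT c.name, p.name FROM departments p JOIN staff c ON c.dept_id = p.id

Result:
name | name     
-----+----------
Iris | Finance  
Iris | Marketing
Iris | Sales    
Bob  | Marketing
Hank | Sales    
Iris | Sales    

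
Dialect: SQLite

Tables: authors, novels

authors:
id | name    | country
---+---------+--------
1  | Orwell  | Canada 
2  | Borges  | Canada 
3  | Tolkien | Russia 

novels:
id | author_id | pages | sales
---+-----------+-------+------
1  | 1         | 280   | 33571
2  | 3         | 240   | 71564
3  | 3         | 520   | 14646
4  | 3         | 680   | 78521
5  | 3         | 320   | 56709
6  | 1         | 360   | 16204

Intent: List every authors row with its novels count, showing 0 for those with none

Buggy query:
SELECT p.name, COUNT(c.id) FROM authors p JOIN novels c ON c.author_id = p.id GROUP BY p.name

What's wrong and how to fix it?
Bug: An inner join excludes parents with zero children

Fix: Use LEFT JOIN so parents without children still appear (COUNT(c.id) gives 0)

Corrected query:
SELECT p.name, COUNT(c.id) FROM authors p LEFT JOIN novels c ON c.author_id = p.id GROUP BY p.name

Result:
name    | COUNT(c.id)
--------+------------
Borges  | 0          
Orwell  | 2          
Tolkien | 4          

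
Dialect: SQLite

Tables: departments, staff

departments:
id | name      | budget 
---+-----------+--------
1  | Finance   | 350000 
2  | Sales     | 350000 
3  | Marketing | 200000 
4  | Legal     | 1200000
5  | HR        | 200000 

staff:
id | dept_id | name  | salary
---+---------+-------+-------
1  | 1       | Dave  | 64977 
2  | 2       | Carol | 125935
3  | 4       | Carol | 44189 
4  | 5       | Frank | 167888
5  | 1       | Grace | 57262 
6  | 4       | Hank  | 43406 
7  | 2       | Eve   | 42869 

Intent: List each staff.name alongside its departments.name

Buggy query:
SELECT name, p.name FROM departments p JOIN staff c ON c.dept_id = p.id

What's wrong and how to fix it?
Bug: Both tables have a 'name' column; the unqualified reference is ambiguous

Fix: Qualify the column with its table alias (c.name)

Corrected query:
SELECT c.name, p.name FROM departments p JOIN staff c ON c.dept_id = p.id

Result:
name  | name   
------+--------
Dave  | Finance
Carol | Sales  
Carol | Legal  
Frank | HR     
Grace | Finance
Hank  | Legal  
Eve   | Sales  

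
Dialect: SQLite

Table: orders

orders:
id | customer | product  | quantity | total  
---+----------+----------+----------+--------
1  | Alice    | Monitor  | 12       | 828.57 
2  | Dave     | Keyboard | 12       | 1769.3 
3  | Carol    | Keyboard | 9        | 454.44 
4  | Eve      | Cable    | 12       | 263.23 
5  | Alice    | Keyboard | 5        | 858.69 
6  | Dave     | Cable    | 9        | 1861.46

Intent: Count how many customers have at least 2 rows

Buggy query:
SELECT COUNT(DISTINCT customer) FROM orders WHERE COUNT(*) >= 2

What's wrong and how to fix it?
Bug: WHERE filters individual rows, not groups, so a group-level COUNT is invalid there

Fix: Group first with HAVING COUNT(*) >= 2, then COUNT the resulting groups

Corrected query:
SELECT COUNT(*) FROM (SELECT customer FROM orders GROUP BY customer HAVING COUNT(*) >= 2)

Result:
COUNT(*)
--------
2       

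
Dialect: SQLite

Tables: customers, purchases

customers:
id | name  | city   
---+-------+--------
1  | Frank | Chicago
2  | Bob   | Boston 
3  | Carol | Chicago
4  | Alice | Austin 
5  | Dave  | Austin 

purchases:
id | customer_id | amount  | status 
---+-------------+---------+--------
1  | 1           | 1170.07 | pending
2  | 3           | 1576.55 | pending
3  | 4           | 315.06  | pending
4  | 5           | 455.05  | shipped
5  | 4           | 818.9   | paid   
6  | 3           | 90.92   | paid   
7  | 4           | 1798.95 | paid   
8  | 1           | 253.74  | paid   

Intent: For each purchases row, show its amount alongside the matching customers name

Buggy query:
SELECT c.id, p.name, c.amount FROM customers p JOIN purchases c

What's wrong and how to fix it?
Bug: Missing join condition: each purchases row is matched to all customers rows instead of just its own

Fix: Specify the join condition linking the foreign key to the parent id

Corrected query:
SELECT c.id, p.name, c.amount FROM customers p JOIN purchases c ON c.customer_id = p.id

Result:
id | name  | amount 
---+-------+--------
1  | Frank | 1170.07
2  | Carol | 1576.55
3  | Alice | 315.06 
4  | Dave  | 455.05 
5  | Alice | 818.9  
6  | Carol | 90.92  
7  | Alice | 1798.95
8  | Frank | 253.74 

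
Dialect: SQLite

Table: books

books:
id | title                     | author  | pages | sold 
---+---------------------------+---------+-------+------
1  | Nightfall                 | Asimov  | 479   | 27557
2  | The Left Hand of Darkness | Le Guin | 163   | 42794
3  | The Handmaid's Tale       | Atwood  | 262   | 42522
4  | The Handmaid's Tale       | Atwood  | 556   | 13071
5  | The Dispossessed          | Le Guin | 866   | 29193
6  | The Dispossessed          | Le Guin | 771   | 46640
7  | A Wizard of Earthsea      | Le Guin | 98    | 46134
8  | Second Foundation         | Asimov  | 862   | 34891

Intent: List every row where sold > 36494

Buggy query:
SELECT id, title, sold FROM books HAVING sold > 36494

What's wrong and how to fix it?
Bug: HAVING filters the output of aggregation, but this query has no GROUP BY and no aggregate functions, so SQLite rejects it (HAVING clause on a non-aggregate query); the condition here is per row

Fix: Replace HAVING with WHERE since the condition applies to individual rows

Corrected query:
SELECT id, title, sold FROM books WHERE sold > 36494

Result:
id | title                     | sold 
---+---------------------------+------
2  | The Left Hand of Darkness | 42794
3  | The Handmaid's Tale       | 42522
6  | The Dispossessed          | 46640
7  | A Wizard of Earthsea      | 46134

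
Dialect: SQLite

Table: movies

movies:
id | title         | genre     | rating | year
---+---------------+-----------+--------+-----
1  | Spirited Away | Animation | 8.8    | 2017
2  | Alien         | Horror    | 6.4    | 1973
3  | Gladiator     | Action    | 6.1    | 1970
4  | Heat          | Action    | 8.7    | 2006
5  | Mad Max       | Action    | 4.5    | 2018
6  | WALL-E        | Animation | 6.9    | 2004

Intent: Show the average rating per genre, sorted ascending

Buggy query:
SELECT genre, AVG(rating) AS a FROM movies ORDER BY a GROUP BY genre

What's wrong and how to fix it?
Bug: GROUP BY must precede ORDER BY

Fix: Reorder: SELECT … FROM … GROUP BY … ORDER BY …

Corrected query:
SELECT genre, AVG(rating) AS a FROM movies GROUP BY genre ORDER BY a

Result:
genre     | a       
----------+---------
Horror    | 6.4     
Action    | 6.433333
Animation | 7.85    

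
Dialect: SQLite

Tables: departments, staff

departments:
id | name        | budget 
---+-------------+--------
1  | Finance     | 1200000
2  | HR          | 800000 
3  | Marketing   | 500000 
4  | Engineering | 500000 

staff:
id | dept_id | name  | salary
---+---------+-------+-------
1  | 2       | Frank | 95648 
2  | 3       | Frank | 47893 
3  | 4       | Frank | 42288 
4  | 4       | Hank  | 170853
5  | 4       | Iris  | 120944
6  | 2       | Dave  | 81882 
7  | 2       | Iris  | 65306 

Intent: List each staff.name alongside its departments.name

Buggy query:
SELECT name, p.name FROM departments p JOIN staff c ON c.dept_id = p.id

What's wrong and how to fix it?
Bug: Both tables have a 'name' column; the unqualified reference is ambiguous

Fix: Qualify the column with its table alias (c.name)

Corrected query:
SELECT c.name, p.name FROM departments p JOIN staff c ON c.dept_id = p.id

Result:
name  | name       
------+------------
Frank | HR         
Frank | Marketing  
Frank | Engineering
Hank  | Engineering
Iris  | Engineering
Dave  | HR         
Iris  | HR         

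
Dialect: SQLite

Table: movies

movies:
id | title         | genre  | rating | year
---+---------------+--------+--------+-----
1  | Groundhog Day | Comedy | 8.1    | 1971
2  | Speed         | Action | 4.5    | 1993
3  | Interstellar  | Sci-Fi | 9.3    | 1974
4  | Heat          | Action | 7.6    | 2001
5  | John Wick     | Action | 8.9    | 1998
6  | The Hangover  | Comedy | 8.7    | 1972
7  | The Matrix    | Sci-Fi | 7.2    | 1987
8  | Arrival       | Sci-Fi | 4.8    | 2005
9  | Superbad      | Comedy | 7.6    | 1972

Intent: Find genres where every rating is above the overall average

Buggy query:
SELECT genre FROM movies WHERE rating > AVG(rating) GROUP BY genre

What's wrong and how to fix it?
Bug: AVG() is an aggregate; it can't sit directly in WHERE

Fix: Compute the overall average in a scalar subquery and compare each group's MIN against it in HAVING

Corrected query:
SELECT genre FROM movies GROUP BY genre HAVING MIN(rating) > (SELECT AVG(rating) FROM movies)

Result:
genre 
------
Comedy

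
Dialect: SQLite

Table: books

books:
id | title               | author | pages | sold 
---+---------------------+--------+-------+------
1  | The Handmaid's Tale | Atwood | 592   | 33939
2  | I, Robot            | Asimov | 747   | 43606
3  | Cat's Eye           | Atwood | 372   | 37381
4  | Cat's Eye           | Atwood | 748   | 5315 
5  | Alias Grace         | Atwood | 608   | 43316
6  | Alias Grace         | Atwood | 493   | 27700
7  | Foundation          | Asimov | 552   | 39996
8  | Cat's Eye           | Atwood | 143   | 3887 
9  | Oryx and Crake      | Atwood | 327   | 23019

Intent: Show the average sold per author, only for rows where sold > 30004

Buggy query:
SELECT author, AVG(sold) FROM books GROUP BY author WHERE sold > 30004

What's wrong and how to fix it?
Bug: WHERE cannot follow GROUP BY

Fix: Place WHERE between FROM and GROUP BY

Corrected query:
SELECT author, AVG(sold) FROM books WHERE sold > 30004 GROUP BY author

Result:
author | AVG(sold)
-------+----------
Asimov | 41801    
Atwood | 38212    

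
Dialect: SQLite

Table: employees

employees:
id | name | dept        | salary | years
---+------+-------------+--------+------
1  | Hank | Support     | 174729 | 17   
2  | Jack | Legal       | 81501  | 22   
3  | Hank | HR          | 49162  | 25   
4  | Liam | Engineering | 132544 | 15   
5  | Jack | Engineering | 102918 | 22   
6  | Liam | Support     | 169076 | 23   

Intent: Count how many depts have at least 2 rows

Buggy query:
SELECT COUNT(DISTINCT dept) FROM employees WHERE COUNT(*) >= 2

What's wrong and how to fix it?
Bug: WHERE filters individual rows, not groups, so a group-level COUNT is invalid there

Fix: Use a subquery that GROUPs and filters with HAVING, then count its rows

Corrected query:
SELECT COUNT(*) FROM (SELECT dept FROM employees GROUP BY dept HAVING COUNT(*) >= 2)

Result:
COUNT(*)
--------
2       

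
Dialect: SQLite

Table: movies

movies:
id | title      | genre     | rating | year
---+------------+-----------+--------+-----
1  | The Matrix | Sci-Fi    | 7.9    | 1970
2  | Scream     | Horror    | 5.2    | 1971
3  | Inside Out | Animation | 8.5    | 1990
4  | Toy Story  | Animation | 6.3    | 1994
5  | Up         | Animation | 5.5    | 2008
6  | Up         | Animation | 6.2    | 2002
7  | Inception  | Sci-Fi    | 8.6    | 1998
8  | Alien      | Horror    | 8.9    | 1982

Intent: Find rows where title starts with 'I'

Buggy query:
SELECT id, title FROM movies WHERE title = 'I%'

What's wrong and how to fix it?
Bug: '=' compares the literal string including the % character; pattern matching needs LIKE

Fix: Replace '=' with LIKE so 'I%' is treated as a pattern

Corrected query:
SELECT id, title FROM movies WHERE title LIKE 'I%'

Result:
id | title     
---+-----------
3  | Inside Out
7  | Inception 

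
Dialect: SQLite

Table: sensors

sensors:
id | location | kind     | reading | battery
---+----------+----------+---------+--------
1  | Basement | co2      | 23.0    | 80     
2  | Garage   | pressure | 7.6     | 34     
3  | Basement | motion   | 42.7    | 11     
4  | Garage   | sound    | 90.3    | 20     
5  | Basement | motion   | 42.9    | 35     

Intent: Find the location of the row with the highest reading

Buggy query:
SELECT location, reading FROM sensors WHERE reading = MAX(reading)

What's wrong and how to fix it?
Bug: WHERE is evaluated per row; an aggregate over the whole table isn't defined there

Fix: Wrap MAX in a scalar subquery so WHERE compares against a single value

Corrected query:
SELECT location, reading FROM sensors WHERE reading = (SELECT MAX(reading) FROM sensors)

Result:
location | reading
---------+--------
Garage   | 90.3   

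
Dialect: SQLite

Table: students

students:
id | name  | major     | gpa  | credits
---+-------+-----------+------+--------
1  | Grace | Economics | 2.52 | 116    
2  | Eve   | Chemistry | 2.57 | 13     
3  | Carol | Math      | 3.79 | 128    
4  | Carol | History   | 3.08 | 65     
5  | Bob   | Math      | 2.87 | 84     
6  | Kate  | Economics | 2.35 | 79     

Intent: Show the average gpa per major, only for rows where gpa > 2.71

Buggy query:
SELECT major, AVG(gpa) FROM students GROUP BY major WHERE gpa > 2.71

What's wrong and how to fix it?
Bug: Row-level WHERE must come before GROUP BY in the clause order

Fix: Place WHERE between FROM and GROUP BY

Corrected query:
SELECT major, AVG(gpa) FROM students WHERE gpa > 2.71 GROUP BY major

Result:
major   | AVG(gpa)
--------+---------
History | 3.08    
Math    | 3.33    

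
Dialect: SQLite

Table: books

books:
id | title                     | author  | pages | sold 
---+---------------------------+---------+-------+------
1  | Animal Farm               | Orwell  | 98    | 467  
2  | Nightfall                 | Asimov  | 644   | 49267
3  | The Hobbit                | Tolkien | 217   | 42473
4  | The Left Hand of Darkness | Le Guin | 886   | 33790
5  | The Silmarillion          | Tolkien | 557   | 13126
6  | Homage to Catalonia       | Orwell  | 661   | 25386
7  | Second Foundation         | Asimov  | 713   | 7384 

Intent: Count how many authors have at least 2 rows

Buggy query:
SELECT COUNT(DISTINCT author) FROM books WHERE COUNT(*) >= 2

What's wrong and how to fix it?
Bug: WHERE filters individual rows, not groups, so a group-level COUNT is invalid there

Fix: Group first with HAVING COUNT(*) >= 2, then COUNT the resulting groups

Corrected query:
SELECT COUNT(*) FROM (SELECT author FROM books GROUP BY author HAVING COUNT(*) >= 2)

Result:
COUNT(*)
--------
3       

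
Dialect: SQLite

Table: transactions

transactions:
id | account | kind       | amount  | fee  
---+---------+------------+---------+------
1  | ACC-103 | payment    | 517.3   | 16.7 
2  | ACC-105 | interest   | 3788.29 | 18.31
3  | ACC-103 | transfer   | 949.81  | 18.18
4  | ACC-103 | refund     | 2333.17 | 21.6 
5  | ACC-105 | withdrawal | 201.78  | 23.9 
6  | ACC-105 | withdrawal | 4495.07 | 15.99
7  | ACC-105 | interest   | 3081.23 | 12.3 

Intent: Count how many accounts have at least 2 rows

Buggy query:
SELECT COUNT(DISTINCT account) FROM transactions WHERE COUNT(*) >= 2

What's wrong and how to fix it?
Bug: WHERE filters individual rows, not groups, so a group-level COUNT is invalid there

Fix: Group first with HAVING COUNT(*) >= 2, then COUNT the resulting groups

Corrected query:
SELECT COUNT(*) FROM (SELECT account FROM transactions GROUP BY account HAVING COUNT(*) >= 2)

Result:
COUNT(*)
--------
2       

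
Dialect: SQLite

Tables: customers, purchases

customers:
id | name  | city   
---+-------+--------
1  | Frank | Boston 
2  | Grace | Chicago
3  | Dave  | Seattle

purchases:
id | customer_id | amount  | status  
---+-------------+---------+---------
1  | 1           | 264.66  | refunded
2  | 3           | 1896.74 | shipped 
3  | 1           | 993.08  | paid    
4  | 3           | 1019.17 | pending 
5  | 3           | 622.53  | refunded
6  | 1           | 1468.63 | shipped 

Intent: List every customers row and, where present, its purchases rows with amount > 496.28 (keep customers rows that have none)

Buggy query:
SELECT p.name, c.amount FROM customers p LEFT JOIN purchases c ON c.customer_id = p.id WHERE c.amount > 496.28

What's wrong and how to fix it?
Bug: A WHERE condition on the right-hand table after LEFT JOIN drops unmatched parents

Fix: Move the right-table condition into the ON clause so unmatched parents are kept

Corrected query:
SELECT p.name, c.amount FROM customers p LEFT JOIN purchases c ON c.customer_id = p.id AND c.amount > 496.28

Result:
name  | amount 
------+--------
Frank | 993.08 
Frank | 1468.63
Grace | NULL   
Dave  | 622.53 
Dave  | 1019.17
Dave  | 1896.74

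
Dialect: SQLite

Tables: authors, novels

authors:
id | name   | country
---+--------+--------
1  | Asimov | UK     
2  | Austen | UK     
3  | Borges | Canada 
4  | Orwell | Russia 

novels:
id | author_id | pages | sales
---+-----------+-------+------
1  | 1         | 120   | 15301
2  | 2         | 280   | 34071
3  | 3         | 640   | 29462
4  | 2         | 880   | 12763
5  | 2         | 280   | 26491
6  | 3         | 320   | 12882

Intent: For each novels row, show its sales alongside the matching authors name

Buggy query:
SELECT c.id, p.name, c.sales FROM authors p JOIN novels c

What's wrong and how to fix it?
Bug: Missing join condition: each novels row is matched to all authors rows instead of just its own

Fix: Specify the join condition linking the foreign key to the parent id

Corrected query:
SELECT c.id, p.name, c.sales FROM authors p JOIN novels c ON c.author_id = p.id

Result:
id | name   | sales
---+--------+------
1  | Asimov | 15301
2  | Austen | 34071
3  | Borges | 29462
4  | Austen | 12763
5  | Austen | 26491
6  | Borges | 12882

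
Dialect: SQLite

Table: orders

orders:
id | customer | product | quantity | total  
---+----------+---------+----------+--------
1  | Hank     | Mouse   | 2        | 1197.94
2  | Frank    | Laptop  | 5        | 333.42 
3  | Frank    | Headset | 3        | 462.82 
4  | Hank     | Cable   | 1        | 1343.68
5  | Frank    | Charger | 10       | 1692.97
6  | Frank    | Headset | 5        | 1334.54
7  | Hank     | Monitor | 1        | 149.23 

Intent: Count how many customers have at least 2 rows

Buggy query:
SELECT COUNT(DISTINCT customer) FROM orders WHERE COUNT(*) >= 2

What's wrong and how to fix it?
Bug: COUNT(*) cannot appear in WHERE; the per-group count doesn't exist yet

Fix: Use a subquery that GROUPs and filters with HAVING, then count its rows

Corrected query:
SELECT COUNT(*) FROM (SELECT customer FROM orders GROUP BY customer HAVING COUNT(*) >= 2)

Result:
COUNT(*)
--------
2       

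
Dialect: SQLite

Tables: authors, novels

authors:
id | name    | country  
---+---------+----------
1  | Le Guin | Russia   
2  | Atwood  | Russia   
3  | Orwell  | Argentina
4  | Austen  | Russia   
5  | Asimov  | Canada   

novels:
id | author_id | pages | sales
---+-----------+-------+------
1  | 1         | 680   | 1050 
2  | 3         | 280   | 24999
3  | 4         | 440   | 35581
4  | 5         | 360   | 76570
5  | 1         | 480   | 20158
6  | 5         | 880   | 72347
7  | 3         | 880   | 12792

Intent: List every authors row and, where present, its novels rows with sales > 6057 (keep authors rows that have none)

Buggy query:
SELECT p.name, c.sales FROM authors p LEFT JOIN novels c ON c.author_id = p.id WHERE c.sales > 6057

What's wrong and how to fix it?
Bug: A WHERE condition on the right-hand table after LEFT JOIN drops unmatched parents

Fix: Put 'c.sales > 6057' in the JOIN's ON clause instead of WHERE

Corrected query:
SELECT p.name, c.sales FROM authors p LEFT JOIN novels c ON c.author_id = p.id AND c.sales > 6057

Result:
name    | sales
--------+------
Le Guin | 20158
Atwood  | NULL 
Orwell  | 12792
Orwell  | 24999
Austen  | 35581
Asimov  | 72347
Asimov  | 76570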